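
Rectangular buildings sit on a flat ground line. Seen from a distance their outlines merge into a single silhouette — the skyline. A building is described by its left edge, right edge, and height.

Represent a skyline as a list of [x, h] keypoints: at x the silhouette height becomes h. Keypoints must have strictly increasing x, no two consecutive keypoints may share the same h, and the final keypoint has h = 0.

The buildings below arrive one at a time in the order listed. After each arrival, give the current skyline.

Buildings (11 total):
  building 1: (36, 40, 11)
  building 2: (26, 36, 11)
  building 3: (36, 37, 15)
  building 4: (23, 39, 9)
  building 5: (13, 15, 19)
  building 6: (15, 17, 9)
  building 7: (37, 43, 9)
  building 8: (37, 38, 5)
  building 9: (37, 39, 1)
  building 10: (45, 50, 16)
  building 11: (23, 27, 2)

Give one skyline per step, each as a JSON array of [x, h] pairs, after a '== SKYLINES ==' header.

== SKYLINES ==
[[36,11],[40,0]]
[[26,11],[40,0]]
[[26,11],[36,15],[37,11],[40,0]]
[[23,9],[26,11],[36,15],[37,11],[40,0]]
[[13,19],[15,0],[23,9],[26,11],[36,15],[37,11],[40,0]]
[[13,19],[15,9],[17,0],[23,9],[26,11],[36,15],[37,11],[40,0]]
[[13,19],[15,9],[17,0],[23,9],[26,11],[36,15],[37,11],[40,9],[43,0]]
[[13,19],[15,9],[17,0],[23,9],[26,11],[36,15],[37,11],[40,9],[43,0]]
[[13,19],[15,9],[17,0],[23,9],[26,11],[36,15],[37,11],[40,9],[43,0]]
[[13,19],[15,9],[17,0],[23,9],[26,11],[36,15],[37,11],[40,9],[43,0],[45,16],[50,0]]
[[13,19],[15,9],[17,0],[23,9],[26,11],[36,15],[37,11],[40,9],[43,0],[45,16],[50,0]]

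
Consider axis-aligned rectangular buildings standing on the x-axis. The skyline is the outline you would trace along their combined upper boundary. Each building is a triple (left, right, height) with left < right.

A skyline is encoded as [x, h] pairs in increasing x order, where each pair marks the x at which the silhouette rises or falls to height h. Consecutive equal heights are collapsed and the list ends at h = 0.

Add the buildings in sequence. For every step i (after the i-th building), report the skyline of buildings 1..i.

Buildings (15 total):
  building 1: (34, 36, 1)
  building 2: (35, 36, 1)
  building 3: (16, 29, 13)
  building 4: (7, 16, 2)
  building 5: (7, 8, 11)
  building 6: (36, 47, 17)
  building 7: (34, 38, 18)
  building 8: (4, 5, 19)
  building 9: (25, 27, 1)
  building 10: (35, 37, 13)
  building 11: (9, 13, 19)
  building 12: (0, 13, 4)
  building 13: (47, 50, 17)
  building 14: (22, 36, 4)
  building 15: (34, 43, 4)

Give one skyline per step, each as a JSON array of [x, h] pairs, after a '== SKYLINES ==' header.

== SKYLINES ==
[[34,1],[36,0]]
[[34,1],[36,0]]
[[16,13],[29,0],[34,1],[36,0]]
[[7,2],[16,13],[29,0],[34,1],[36,0]]
[[7,11],[8,2],[16,13],[29,0],[34,1],[36,0]]
[[7,11],[8,2],[16,13],[29,0],[34,1],[36,17],[47,0]]
[[7,11],[8,2],[16,13],[29,0],[34,18],[38,17],[47,0]]
[[4,19],[5,0],[7,11],[8,2],[16,13],[29,0],[34,18],[38,17],[47,0]]
[[4,19],[5,0],[7,11],[8,2],[16,13],[29,0],[34,18],[38,17],[47,0]]
[[4,19],[5,0],[7,11],[8,2],[16,13],[29,0],[34,18],[38,17],[47,0]]
[[4,19],[5,0],[7,11],[8,2],[9,19],[13,2],[16,13],[29,0],[34,18],[38,17],[47,0]]
[[0,4],[4,19],[5,4],[7,11],[8,4],[9,19],[13,2],[16,13],[29,0],[34,18],[38,17],[47,0]]
[[0,4],[4,19],[5,4],[7,11],[8,4],[9,19],[13,2],[16,13],[29,0],[34,18],[38,17],[50,0]]
[[0,4],[4,19],[5,4],[7,11],[8,4],[9,19],[13,2],[16,13],[29,4],[34,18],[38,17],[50,0]]
[[0,4],[4,19],[5,4],[7,11],[8,4],[9,19],[13,2],[16,13],[29,4],[34,18],[38,17],[50,0]]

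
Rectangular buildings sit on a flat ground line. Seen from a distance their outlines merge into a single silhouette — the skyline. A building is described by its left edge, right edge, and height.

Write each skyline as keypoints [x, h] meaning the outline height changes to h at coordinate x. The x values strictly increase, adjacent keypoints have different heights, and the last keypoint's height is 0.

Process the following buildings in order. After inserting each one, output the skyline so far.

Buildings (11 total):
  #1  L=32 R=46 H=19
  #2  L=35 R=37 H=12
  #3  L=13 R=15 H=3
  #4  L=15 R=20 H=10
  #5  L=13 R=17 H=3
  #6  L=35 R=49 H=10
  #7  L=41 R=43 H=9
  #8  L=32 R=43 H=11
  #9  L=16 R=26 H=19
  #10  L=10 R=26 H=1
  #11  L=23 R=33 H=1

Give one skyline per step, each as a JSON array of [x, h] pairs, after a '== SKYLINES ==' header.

== SKYLINES ==
[[32,19],[46,0]]
[[32,19],[46,0]]
[[13,3],[15,0],[32,19],[46,0]]
[[13,3],[15,10],[20,0],[32,19],[46,0]]
[[13,3],[15,10],[20,0],[32,19],[46,0]]
[[13,3],[15,10],[20,0],[32,19],[46,10],[49,0]]
[[13,3],[15,10],[20,0],[32,19],[46,10],[49,0]]
[[13,3],[15,10],[20,0],[32,19],[46,10],[49,0]]
[[13,3],[15,10],[16,19],[26,0],[32,19],[46,10],[49,0]]
[[10,1],[13,3],[15,10],[16,19],[26,0],[32,19],[46,10],[49,0]]
[[10,1],[13,3],[15,10],[16,19],[26,1],[32,19],[46,10],[49,0]]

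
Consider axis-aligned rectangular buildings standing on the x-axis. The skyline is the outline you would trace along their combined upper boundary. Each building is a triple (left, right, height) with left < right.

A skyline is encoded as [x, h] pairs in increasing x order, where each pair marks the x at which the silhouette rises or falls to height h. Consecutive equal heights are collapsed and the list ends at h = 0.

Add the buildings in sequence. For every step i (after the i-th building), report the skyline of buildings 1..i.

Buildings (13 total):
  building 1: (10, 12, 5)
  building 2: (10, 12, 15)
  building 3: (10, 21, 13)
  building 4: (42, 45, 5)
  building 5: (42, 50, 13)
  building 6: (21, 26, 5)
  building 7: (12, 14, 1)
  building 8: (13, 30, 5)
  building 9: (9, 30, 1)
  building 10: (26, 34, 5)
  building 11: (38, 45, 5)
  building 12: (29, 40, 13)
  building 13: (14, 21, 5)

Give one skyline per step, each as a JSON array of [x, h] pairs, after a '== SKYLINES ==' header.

== SKYLINES ==
[[10,5],[12,0]]
[[10,15],[12,0]]
[[10,15],[12,13],[21,0]]
[[10,15],[12,13],[21,0],[42,5],[45,0]]
[[10,15],[12,13],[21,0],[42,13],[50,0]]
[[10,15],[12,13],[21,5],[26,0],[42,13],[50,0]]
[[10,15],[12,13],[21,5],[26,0],[42,13],[50,0]]
[[10,15],[12,13],[21,5],[30,0],[42,13],[50,0]]
[[9,1],[10,15],[12,13],[21,5],[30,0],[42,13],[50,0]]
[[9,1],[10,15],[12,13],[21,5],[34,0],[42,13],[50,0]]
[[9,1],[10,15],[12,13],[21,5],[34,0],[38,5],[42,13],[50,0]]
[[9,1],[10,15],[12,13],[21,5],[29,13],[40,5],[42,13],[50,0]]
[[9,1],[10,15],[12,13],[21,5],[29,13],[40,5],[42,13],[50,0]]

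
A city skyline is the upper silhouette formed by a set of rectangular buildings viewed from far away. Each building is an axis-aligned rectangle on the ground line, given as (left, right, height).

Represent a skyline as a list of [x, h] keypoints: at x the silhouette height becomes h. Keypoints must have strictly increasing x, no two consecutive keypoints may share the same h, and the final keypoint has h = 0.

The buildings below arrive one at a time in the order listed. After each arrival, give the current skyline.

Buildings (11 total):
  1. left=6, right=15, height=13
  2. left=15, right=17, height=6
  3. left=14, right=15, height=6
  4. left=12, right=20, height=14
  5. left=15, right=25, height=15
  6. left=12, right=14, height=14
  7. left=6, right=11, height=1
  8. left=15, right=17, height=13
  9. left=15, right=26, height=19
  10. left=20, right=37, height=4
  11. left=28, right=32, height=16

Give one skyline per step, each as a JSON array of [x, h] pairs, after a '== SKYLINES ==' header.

== SKYLINES ==
[[6,13],[15,0]]
[[6,13],[15,6],[17,0]]
[[6,13],[15,6],[17,0]]
[[6,13],[12,14],[20,0]]
[[6,13],[12,14],[15,15],[25,0]]
[[6,13],[12,14],[15,15],[25,0]]
[[6,13],[12,14],[15,15],[25,0]]
[[6,13],[12,14],[15,15],[25,0]]
[[6,13],[12,14],[15,19],[26,0]]
[[6,13],[12,14],[15,19],[26,4],[37,0]]
[[6,13],[12,14],[15,19],[26,4],[28,16],[32,4],[37,0]]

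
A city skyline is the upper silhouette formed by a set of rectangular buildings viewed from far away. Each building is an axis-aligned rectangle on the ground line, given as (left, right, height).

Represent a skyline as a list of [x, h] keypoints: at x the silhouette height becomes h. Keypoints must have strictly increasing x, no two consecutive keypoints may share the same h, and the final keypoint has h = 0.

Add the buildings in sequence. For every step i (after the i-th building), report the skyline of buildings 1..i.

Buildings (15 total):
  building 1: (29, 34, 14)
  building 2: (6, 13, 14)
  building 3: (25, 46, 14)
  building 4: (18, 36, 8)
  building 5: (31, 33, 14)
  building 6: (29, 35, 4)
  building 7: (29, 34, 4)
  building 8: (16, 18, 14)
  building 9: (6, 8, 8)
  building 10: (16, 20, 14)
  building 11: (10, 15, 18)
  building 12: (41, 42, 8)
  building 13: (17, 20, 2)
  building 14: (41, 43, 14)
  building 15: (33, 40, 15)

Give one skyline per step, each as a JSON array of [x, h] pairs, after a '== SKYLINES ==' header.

== SKYLINES ==
[[29,14],[34,0]]
[[6,14],[13,0],[29,14],[34,0]]
[[6,14],[13,0],[25,14],[46,0]]
[[6,14],[13,0],[18,8],[25,14],[46,0]]
[[6,14],[13,0],[18,8],[25,14],[46,0]]
[[6,14],[13,0],[18,8],[25,14],[46,0]]
[[6,14],[13,0],[18,8],[25,14],[46,0]]
[[6,14],[13,0],[16,14],[18,8],[25,14],[46,0]]
[[6,14],[13,0],[16,14],[18,8],[25,14],[46,0]]
[[6,14],[13,0],[16,14],[20,8],[25,14],[46,0]]
[[6,14],[10,18],[15,0],[16,14],[20,8],[25,14],[46,0]]
[[6,14],[10,18],[15,0],[16,14],[20,8],[25,14],[46,0]]
[[6,14],[10,18],[15,0],[16,14],[20,8],[25,14],[46,0]]
[[6,14],[10,18],[15,0],[16,14],[20,8],[25,14],[46,0]]
[[6,14],[10,18],[15,0],[16,14],[20,8],[25,14],[33,15],[40,14],[46,0]]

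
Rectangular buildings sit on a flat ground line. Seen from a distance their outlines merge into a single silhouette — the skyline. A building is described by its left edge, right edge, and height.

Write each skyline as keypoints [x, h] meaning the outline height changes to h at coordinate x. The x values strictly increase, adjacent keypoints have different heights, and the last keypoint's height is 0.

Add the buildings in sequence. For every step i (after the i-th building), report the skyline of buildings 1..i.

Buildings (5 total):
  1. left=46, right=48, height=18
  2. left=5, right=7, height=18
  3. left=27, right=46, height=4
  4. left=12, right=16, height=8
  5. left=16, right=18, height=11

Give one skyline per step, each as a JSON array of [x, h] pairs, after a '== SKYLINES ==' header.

== SKYLINES ==
[[46,18],[48,0]]
[[5,18],[7,0],[46,18],[48,0]]
[[5,18],[7,0],[27,4],[46,18],[48,0]]
[[5,18],[7,0],[12,8],[16,0],[27,4],[46,18],[48,0]]
[[5,18],[7,0],[12,8],[16,11],[18,0],[27,4],[46,18],[48,0]]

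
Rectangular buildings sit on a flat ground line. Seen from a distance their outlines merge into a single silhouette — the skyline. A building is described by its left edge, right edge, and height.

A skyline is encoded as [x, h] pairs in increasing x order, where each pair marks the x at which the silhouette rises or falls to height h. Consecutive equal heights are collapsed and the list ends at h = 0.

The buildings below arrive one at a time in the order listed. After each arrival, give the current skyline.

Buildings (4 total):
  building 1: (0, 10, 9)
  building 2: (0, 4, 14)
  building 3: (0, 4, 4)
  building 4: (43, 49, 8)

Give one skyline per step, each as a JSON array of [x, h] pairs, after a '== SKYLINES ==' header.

== SKYLINES ==
[[0,9],[10,0]]
[[0,14],[4,9],[10,0]]
[[0,14],[4,9],[10,0]]
[[0,14],[4,9],[10,0],[43,8],[49,0]]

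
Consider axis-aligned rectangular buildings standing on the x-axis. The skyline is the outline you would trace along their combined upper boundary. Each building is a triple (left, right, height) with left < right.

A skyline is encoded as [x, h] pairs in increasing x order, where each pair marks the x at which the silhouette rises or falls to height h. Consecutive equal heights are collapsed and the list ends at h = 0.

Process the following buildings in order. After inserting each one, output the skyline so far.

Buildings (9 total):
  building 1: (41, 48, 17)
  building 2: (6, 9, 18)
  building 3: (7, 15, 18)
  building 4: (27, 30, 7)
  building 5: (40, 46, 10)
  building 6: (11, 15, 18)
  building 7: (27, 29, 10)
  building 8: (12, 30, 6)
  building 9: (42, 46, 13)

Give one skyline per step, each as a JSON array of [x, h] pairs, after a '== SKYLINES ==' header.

== SKYLINES ==
[[41,17],[48,0]]
[[6,18],[9,0],[41,17],[48,0]]
[[6,18],[15,0],[41,17],[48,0]]
[[6,18],[15,0],[27,7],[30,0],[41,17],[48,0]]
[[6,18],[15,0],[27,7],[30,0],[40,10],[41,17],[48,0]]
[[6,18],[15,0],[27,7],[30,0],[40,10],[41,17],[48,0]]
[[6,18],[15,0],[27,10],[29,7],[30,0],[40,10],[41,17],[48,0]]
[[6,18],[15,6],[27,10],[29,7],[30,0],[40,10],[41,17],[48,0]]
[[6,18],[15,6],[27,10],[29,7],[30,0],[40,10],[41,17],[48,0]]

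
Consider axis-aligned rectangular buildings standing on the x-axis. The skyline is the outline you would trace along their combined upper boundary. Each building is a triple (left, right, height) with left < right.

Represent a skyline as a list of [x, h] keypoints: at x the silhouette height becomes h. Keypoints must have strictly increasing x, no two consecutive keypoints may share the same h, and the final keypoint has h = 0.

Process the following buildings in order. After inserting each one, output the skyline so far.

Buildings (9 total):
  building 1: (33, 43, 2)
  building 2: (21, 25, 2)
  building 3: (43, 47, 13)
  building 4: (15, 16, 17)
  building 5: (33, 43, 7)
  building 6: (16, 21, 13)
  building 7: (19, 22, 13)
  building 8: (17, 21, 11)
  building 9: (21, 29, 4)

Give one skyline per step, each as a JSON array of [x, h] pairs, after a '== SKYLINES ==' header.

== SKYLINES ==
[[33,2],[43,0]]
[[21,2],[25,0],[33,2],[43,0]]
[[21,2],[25,0],[33,2],[43,13],[47,0]]
[[15,17],[16,0],[21,2],[25,0],[33,2],[43,13],[47,0]]
[[15,17],[16,0],[21,2],[25,0],[33,7],[43,13],[47,0]]
[[15,17],[16,13],[21,2],[25,0],[33,7],[43,13],[47,0]]
[[15,17],[16,13],[22,2],[25,0],[33,7],[43,13],[47,0]]
[[15,17],[16,13],[22,2],[25,0],[33,7],[43,13],[47,0]]
[[15,17],[16,13],[22,4],[29,0],[33,7],[43,13],[47,0]]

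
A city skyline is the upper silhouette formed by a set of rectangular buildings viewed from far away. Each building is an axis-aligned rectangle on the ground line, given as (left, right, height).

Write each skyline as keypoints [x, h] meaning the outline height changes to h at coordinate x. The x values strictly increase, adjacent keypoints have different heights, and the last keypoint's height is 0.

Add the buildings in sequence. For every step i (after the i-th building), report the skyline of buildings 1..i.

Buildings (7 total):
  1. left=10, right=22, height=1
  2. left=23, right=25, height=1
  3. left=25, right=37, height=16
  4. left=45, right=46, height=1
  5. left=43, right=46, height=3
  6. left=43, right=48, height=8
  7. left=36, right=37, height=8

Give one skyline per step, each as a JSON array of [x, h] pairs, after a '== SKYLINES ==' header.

== SKYLINES ==
[[10,1],[22,0]]
[[10,1],[22,0],[23,1],[25,0]]
[[10,1],[22,0],[23,1],[25,16],[37,0]]
[[10,1],[22,0],[23,1],[25,16],[37,0],[45,1],[46,0]]
[[10,1],[22,0],[23,1],[25,16],[37,0],[43,3],[46,0]]
[[10,1],[22,0],[23,1],[25,16],[37,0],[43,8],[48,0]]
[[10,1],[22,0],[23,1],[25,16],[37,0],[43,8],[48,0]]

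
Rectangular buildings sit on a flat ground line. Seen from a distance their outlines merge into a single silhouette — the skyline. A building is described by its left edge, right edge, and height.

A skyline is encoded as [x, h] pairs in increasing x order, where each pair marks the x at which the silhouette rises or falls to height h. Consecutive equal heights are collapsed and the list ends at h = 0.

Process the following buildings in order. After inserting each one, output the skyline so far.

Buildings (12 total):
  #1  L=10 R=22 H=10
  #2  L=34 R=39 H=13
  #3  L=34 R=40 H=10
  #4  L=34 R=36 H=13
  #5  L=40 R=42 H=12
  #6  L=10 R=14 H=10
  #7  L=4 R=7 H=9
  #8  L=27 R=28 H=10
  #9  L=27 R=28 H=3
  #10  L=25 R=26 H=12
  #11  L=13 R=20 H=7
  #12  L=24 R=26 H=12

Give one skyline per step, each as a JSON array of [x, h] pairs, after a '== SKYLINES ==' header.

== SKYLINES ==
[[10,10],[22,0]]
[[10,10],[22,0],[34,13],[39,0]]
[[10,10],[22,0],[34,13],[39,10],[40,0]]
[[10,10],[22,0],[34,13],[39,10],[40,0]]
[[10,10],[22,0],[34,13],[39,10],[40,12],[42,0]]
[[10,10],[22,0],[34,13],[39,10],[40,12],[42,0]]
[[4,9],[7,0],[10,10],[22,0],[34,13],[39,10],[40,12],[42,0]]
[[4,9],[7,0],[10,10],[22,0],[27,10],[28,0],[34,13],[39,10],[40,12],[42,0]]
[[4,9],[7,0],[10,10],[22,0],[27,10],[28,0],[34,13],[39,10],[40,12],[42,0]]
[[4,9],[7,0],[10,10],[22,0],[25,12],[26,0],[27,10],[28,0],[34,13],[39,10],[40,12],[42,0]]
[[4,9],[7,0],[10,10],[22,0],[25,12],[26,0],[27,10],[28,0],[34,13],[39,10],[40,12],[42,0]]
[[4,9],[7,0],[10,10],[22,0],[24,12],[26,0],[27,10],[28,0],[34,13],[39,10],[40,12],[42,0]]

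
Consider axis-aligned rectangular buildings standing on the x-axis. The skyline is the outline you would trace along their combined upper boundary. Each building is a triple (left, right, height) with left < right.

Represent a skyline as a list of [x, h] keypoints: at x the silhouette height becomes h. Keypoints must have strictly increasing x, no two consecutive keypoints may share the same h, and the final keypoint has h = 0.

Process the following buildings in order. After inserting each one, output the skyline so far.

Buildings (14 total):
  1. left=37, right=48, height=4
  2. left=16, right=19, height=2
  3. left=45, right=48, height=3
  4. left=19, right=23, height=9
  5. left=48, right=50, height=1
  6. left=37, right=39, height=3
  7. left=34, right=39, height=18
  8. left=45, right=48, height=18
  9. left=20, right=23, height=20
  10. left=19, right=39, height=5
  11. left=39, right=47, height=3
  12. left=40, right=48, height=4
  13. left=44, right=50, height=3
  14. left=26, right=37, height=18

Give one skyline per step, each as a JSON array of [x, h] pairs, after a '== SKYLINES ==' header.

== SKYLINES ==
[[37,4],[48,0]]
[[16,2],[19,0],[37,4],[48,0]]
[[16,2],[19,0],[37,4],[48,0]]
[[16,2],[19,9],[23,0],[37,4],[48,0]]
[[16,2],[19,9],[23,0],[37,4],[48,1],[50,0]]
[[16,2],[19,9],[23,0],[37,4],[48,1],[50,0]]
[[16,2],[19,9],[23,0],[34,18],[39,4],[48,1],[50,0]]
[[16,2],[19,9],[23,0],[34,18],[39,4],[45,18],[48,1],[50,0]]
[[16,2],[19,9],[20,20],[23,0],[34,18],[39,4],[45,18],[48,1],[50,0]]
[[16,2],[19,9],[20,20],[23,5],[34,18],[39,4],[45,18],[48,1],[50,0]]
[[16,2],[19,9],[20,20],[23,5],[34,18],[39,4],[45,18],[48,1],[50,0]]
[[16,2],[19,9],[20,20],[23,5],[34,18],[39,4],[45,18],[48,1],[50,0]]
[[16,2],[19,9],[20,20],[23,5],[34,18],[39,4],[45,18],[48,3],[50,0]]
[[16,2],[19,9],[20,20],[23,5],[26,18],[39,4],[45,18],[48,3],[50,0]]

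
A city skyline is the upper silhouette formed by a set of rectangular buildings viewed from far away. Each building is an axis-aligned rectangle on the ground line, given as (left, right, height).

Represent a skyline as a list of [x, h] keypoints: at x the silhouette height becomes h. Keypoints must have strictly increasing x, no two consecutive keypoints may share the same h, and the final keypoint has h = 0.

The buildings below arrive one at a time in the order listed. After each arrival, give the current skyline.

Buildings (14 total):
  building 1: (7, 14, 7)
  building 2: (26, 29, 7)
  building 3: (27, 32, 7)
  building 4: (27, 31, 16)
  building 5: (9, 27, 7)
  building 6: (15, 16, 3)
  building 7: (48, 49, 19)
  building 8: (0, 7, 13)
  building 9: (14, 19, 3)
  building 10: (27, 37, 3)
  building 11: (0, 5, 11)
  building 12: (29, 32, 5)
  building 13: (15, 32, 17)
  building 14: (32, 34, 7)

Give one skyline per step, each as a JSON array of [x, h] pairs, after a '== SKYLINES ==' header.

== SKYLINES ==
[[7,7],[14,0]]
[[7,7],[14,0],[26,7],[29,0]]
[[7,7],[14,0],[26,7],[32,0]]
[[7,7],[14,0],[26,7],[27,16],[31,7],[32,0]]
[[7,7],[27,16],[31,7],[32,0]]
[[7,7],[27,16],[31,7],[32,0]]
[[7,7],[27,16],[31,7],[32,0],[48,19],[49,0]]
[[0,13],[7,7],[27,16],[31,7],[32,0],[48,19],[49,0]]
[[0,13],[7,7],[27,16],[31,7],[32,0],[48,19],[49,0]]
[[0,13],[7,7],[27,16],[31,7],[32,3],[37,0],[48,19],[49,0]]
[[0,13],[7,7],[27,16],[31,7],[32,3],[37,0],[48,19],[49,0]]
[[0,13],[7,7],[27,16],[31,7],[32,3],[37,0],[48,19],[49,0]]
[[0,13],[7,7],[15,17],[32,3],[37,0],[48,19],[49,0]]
[[0,13],[7,7],[15,17],[32,7],[34,3],[37,0],[48,19],[49,0]]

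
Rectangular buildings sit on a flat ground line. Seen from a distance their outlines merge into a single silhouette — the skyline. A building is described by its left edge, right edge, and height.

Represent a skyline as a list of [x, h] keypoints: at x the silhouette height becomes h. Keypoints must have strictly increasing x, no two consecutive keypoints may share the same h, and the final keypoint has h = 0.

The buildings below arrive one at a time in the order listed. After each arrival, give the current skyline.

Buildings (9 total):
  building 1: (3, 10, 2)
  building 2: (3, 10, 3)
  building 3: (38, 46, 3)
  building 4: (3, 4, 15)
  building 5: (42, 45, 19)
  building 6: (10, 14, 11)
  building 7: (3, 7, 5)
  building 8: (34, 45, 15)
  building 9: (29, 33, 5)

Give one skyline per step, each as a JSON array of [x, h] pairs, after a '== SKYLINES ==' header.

== SKYLINES ==
[[3,2],[10,0]]
[[3,3],[10,0]]
[[3,3],[10,0],[38,3],[46,0]]
[[3,15],[4,3],[10,0],[38,3],[46,0]]
[[3,15],[4,3],[10,0],[38,3],[42,19],[45,3],[46,0]]
[[3,15],[4,3],[10,11],[14,0],[38,3],[42,19],[45,3],[46,0]]
[[3,15],[4,5],[7,3],[10,11],[14,0],[38,3],[42,19],[45,3],[46,0]]
[[3,15],[4,5],[7,3],[10,11],[14,0],[34,15],[42,19],[45,3],[46,0]]
[[3,15],[4,5],[7,3],[10,11],[14,0],[29,5],[33,0],[34,15],[42,19],[45,3],[46,0]]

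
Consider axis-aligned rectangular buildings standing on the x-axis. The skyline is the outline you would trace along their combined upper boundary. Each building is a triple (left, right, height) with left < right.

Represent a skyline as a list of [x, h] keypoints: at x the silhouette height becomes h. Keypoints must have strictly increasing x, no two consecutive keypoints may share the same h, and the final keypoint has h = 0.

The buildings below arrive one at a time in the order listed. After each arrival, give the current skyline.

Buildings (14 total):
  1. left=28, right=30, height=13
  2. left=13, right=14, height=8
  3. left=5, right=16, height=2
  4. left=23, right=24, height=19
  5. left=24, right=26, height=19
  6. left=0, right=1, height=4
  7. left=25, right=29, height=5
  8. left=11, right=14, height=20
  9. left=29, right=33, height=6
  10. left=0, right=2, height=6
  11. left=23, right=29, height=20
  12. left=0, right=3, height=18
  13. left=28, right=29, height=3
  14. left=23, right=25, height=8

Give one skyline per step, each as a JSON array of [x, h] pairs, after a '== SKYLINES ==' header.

== SKYLINES ==
[[28,13],[30,0]]
[[13,8],[14,0],[28,13],[30,0]]
[[5,2],[13,8],[14,2],[16,0],[28,13],[30,0]]
[[5,2],[13,8],[14,2],[16,0],[23,19],[24,0],[28,13],[30,0]]
[[5,2],[13,8],[14,2],[16,0],[23,19],[26,0],[28,13],[30,0]]
[[0,4],[1,0],[5,2],[13,8],[14,2],[16,0],[23,19],[26,0],[28,13],[30,0]]
[[0,4],[1,0],[5,2],[13,8],[14,2],[16,0],[23,19],[26,5],[28,13],[30,0]]
[[0,4],[1,0],[5,2],[11,20],[14,2],[16,0],[23,19],[26,5],[28,13],[30,0]]
[[0,4],[1,0],[5,2],[11,20],[14,2],[16,0],[23,19],[26,5],[28,13],[30,6],[33,0]]
[[0,6],[2,0],[5,2],[11,20],[14,2],[16,0],[23,19],[26,5],[28,13],[30,6],[33,0]]
[[0,6],[2,0],[5,2],[11,20],[14,2],[16,0],[23,20],[29,13],[30,6],[33,0]]
[[0,18],[3,0],[5,2],[11,20],[14,2],[16,0],[23,20],[29,13],[30,6],[33,0]]
[[0,18],[3,0],[5,2],[11,20],[14,2],[16,0],[23,20],[29,13],[30,6],[33,0]]
[[0,18],[3,0],[5,2],[11,20],[14,2],[16,0],[23,20],[29,13],[30,6],[33,0]]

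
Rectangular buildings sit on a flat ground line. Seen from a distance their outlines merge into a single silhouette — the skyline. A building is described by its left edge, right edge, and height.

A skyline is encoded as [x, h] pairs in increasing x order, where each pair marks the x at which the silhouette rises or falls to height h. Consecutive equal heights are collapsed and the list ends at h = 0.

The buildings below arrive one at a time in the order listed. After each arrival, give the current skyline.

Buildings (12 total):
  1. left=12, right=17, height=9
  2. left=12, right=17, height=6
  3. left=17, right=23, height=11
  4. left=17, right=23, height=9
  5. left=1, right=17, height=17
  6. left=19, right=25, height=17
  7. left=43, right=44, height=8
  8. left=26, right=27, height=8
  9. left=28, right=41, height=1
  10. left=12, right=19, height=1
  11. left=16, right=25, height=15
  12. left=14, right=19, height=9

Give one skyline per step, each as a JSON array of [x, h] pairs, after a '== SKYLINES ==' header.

== SKYLINES ==
[[12,9],[17,0]]
[[12,9],[17,0]]
[[12,9],[17,11],[23,0]]
[[12,9],[17,11],[23,0]]
[[1,17],[17,11],[23,0]]
[[1,17],[17,11],[19,17],[25,0]]
[[1,17],[17,11],[19,17],[25,0],[43,8],[44,0]]
[[1,17],[17,11],[19,17],[25,0],[26,8],[27,0],[43,8],[44,0]]
[[1,17],[17,11],[19,17],[25,0],[26,8],[27,0],[28,1],[41,0],[43,8],[44,0]]
[[1,17],[17,11],[19,17],[25,0],[26,8],[27,0],[28,1],[41,0],[43,8],[44,0]]
[[1,17],[17,15],[19,17],[25,0],[26,8],[27,0],[28,1],[41,0],[43,8],[44,0]]
[[1,17],[17,15],[19,17],[25,0],[26,8],[27,0],[28,1],[41,0],[43,8],[44,0]]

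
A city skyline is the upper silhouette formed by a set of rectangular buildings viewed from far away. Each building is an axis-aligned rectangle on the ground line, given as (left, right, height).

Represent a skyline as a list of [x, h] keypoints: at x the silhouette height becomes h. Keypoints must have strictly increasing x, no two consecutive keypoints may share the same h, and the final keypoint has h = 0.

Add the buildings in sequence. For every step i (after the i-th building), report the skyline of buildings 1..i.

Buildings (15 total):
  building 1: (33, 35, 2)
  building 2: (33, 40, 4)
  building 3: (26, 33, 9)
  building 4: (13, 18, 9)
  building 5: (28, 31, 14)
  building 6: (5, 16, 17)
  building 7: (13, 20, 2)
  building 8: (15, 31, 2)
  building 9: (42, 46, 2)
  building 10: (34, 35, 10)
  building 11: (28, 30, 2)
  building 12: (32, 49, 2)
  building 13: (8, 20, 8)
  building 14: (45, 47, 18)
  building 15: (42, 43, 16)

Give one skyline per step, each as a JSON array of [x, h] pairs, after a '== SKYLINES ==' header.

== SKYLINES ==
[[33,2],[35,0]]
[[33,4],[40,0]]
[[26,9],[33,4],[40,0]]
[[13,9],[18,0],[26,9],[33,4],[40,0]]
[[13,9],[18,0],[26,9],[28,14],[31,9],[33,4],[40,0]]
[[5,17],[16,9],[18,0],[26,9],[28,14],[31,9],[33,4],[40,0]]
[[5,17],[16,9],[18,2],[20,0],[26,9],[28,14],[31,9],[33,4],[40,0]]
[[5,17],[16,9],[18,2],[26,9],[28,14],[31,9],[33,4],[40,0]]
[[5,17],[16,9],[18,2],[26,9],[28,14],[31,9],[33,4],[40,0],[42,2],[46,0]]
[[5,17],[16,9],[18,2],[26,9],[28,14],[31,9],[33,4],[34,10],[35,4],[40,0],[42,2],[46,0]]
[[5,17],[16,9],[18,2],[26,9],[28,14],[31,9],[33,4],[34,10],[35,4],[40,0],[42,2],[46,0]]
[[5,17],[16,9],[18,2],[26,9],[28,14],[31,9],[33,4],[34,10],[35,4],[40,2],[49,0]]
[[5,17],[16,9],[18,8],[20,2],[26,9],[28,14],[31,9],[33,4],[34,10],[35,4],[40,2],[49,0]]
[[5,17],[16,9],[18,8],[20,2],[26,9],[28,14],[31,9],[33,4],[34,10],[35,4],[40,2],[45,18],[47,2],[49,0]]
[[5,17],[16,9],[18,8],[20,2],[26,9],[28,14],[31,9],[33,4],[34,10],[35,4],[40,2],[42,16],[43,2],[45,18],[47,2],[49,0]]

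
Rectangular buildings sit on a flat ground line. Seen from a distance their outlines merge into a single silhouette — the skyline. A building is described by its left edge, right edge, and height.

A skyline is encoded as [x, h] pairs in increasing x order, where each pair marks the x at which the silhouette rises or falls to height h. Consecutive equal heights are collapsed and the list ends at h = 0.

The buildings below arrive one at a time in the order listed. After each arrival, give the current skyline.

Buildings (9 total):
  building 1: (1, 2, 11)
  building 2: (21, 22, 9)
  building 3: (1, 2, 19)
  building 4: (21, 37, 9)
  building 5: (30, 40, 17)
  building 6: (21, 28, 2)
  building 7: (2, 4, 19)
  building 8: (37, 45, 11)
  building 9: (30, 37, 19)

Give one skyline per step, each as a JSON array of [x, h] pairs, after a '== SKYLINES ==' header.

== SKYLINES ==
[[1,11],[2,0]]
[[1,11],[2,0],[21,9],[22,0]]
[[1,19],[2,0],[21,9],[22,0]]
[[1,19],[2,0],[21,9],[37,0]]
[[1,19],[2,0],[21,9],[30,17],[40,0]]
[[1,19],[2,0],[21,9],[30,17],[40,0]]
[[1,19],[4,0],[21,9],[30,17],[40,0]]
[[1,19],[4,0],[21,9],[30,17],[40,11],[45,0]]
[[1,19],[4,0],[21,9],[30,19],[37,17],[40,11],[45,0]]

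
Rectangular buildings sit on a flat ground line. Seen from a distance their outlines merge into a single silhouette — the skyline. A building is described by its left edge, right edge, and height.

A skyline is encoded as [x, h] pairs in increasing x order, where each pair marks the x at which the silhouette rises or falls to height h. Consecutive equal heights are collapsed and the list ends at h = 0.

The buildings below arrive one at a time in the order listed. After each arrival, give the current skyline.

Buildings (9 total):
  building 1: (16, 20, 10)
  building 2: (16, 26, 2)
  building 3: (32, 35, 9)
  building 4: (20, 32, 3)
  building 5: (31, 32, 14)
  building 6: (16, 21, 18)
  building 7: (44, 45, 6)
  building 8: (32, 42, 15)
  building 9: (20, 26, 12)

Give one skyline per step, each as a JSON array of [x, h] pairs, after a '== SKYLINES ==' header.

== SKYLINES ==
[[16,10],[20,0]]
[[16,10],[20,2],[26,0]]
[[16,10],[20,2],[26,0],[32,9],[35,0]]
[[16,10],[20,3],[32,9],[35,0]]
[[16,10],[20,3],[31,14],[32,9],[35,0]]
[[16,18],[21,3],[31,14],[32,9],[35,0]]
[[16,18],[21,3],[31,14],[32,9],[35,0],[44,6],[45,0]]
[[16,18],[21,3],[31,14],[32,15],[42,0],[44,6],[45,0]]
[[16,18],[21,12],[26,3],[31,14],[32,15],[42,0],[44,6],[45,0]]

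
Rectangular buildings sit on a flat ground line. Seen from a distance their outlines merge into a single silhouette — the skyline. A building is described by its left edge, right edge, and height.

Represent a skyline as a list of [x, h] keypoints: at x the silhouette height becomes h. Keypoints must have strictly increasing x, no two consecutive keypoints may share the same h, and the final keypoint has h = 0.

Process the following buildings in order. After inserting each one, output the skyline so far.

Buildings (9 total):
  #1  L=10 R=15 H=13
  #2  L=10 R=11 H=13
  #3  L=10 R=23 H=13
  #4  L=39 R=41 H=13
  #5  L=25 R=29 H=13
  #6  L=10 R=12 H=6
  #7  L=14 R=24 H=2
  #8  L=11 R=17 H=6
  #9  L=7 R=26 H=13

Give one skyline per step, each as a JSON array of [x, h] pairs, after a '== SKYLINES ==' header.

== SKYLINES ==
[[10,13],[15,0]]
[[10,13],[15,0]]
[[10,13],[23,0]]
[[10,13],[23,0],[39,13],[41,0]]
[[10,13],[23,0],[25,13],[29,0],[39,13],[41,0]]
[[10,13],[23,0],[25,13],[29,0],[39,13],[41,0]]
[[10,13],[23,2],[24,0],[25,13],[29,0],[39,13],[41,0]]
[[10,13],[23,2],[24,0],[25,13],[29,0],[39,13],[41,0]]
[[7,13],[29,0],[39,13],[41,0]]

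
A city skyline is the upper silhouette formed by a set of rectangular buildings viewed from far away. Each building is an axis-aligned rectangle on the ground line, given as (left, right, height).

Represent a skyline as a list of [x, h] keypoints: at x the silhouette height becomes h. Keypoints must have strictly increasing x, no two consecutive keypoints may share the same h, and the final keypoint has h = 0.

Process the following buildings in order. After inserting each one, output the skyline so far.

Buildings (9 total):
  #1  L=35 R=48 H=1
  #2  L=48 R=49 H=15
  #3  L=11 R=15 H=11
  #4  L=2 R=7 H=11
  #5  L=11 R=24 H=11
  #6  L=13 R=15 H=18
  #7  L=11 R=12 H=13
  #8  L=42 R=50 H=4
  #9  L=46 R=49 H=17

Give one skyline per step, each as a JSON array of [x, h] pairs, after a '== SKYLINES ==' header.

== SKYLINES ==
[[35,1],[48,0]]
[[35,1],[48,15],[49,0]]
[[11,11],[15,0],[35,1],[48,15],[49,0]]
[[2,11],[7,0],[11,11],[15,0],[35,1],[48,15],[49,0]]
[[2,11],[7,0],[11,11],[24,0],[35,1],[48,15],[49,0]]
[[2,11],[7,0],[11,11],[13,18],[15,11],[24,0],[35,1],[48,15],[49,0]]
[[2,11],[7,0],[11,13],[12,11],[13,18],[15,11],[24,0],[35,1],[48,15],[49,0]]
[[2,11],[7,0],[11,13],[12,11],[13,18],[15,11],[24,0],[35,1],[42,4],[48,15],[49,4],[50,0]]
[[2,11],[7,0],[11,13],[12,11],[13,18],[15,11],[24,0],[35,1],[42,4],[46,17],[49,4],[50,0]]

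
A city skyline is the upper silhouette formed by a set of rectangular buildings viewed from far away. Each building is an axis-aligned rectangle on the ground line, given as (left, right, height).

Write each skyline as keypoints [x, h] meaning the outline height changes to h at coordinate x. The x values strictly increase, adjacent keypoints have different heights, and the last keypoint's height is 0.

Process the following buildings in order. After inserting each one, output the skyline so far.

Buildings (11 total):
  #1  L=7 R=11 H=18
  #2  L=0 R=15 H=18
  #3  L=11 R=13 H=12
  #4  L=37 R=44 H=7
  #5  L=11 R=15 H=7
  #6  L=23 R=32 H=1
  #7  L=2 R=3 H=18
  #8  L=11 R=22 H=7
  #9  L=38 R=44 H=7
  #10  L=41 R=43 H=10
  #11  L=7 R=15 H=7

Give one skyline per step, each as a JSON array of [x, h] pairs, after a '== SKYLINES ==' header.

== SKYLINES ==
[[7,18],[11,0]]
[[0,18],[15,0]]
[[0,18],[15,0]]
[[0,18],[15,0],[37,7],[44,0]]
[[0,18],[15,0],[37,7],[44,0]]
[[0,18],[15,0],[23,1],[32,0],[37,7],[44,0]]
[[0,18],[15,0],[23,1],[32,0],[37,7],[44,0]]
[[0,18],[15,7],[22,0],[23,1],[32,0],[37,7],[44,0]]
[[0,18],[15,7],[22,0],[23,1],[32,0],[37,7],[44,0]]
[[0,18],[15,7],[22,0],[23,1],[32,0],[37,7],[41,10],[43,7],[44,0]]
[[0,18],[15,7],[22,0],[23,1],[32,0],[37,7],[41,10],[43,7],[44,0]]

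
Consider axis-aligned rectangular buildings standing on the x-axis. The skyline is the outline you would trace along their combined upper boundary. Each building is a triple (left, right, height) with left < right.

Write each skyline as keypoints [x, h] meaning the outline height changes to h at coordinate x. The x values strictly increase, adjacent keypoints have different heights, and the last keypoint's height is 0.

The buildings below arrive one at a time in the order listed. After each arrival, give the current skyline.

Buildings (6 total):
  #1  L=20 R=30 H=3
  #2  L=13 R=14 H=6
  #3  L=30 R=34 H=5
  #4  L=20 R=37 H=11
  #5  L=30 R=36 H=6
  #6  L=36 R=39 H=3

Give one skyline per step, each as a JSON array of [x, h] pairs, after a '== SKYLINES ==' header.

== SKYLINES ==
[[20,3],[30,0]]
[[13,6],[14,0],[20,3],[30,0]]
[[13,6],[14,0],[20,3],[30,5],[34,0]]
[[13,6],[14,0],[20,11],[37,0]]
[[13,6],[14,0],[20,11],[37,0]]
[[13,6],[14,0],[20,11],[37,3],[39,0]]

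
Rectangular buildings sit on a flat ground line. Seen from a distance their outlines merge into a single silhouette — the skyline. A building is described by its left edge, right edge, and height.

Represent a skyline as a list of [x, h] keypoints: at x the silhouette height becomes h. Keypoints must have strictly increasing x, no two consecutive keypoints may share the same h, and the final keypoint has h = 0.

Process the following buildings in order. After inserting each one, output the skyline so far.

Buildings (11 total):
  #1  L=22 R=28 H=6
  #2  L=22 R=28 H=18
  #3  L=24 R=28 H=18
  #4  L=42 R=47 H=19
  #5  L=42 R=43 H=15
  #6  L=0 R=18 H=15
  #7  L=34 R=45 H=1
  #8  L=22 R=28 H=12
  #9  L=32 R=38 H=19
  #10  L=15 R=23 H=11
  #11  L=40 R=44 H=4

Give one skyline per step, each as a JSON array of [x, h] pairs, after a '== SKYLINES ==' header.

== SKYLINES ==
[[22,6],[28,0]]
[[22,18],[28,0]]
[[22,18],[28,0]]
[[22,18],[28,0],[42,19],[47,0]]
[[22,18],[28,0],[42,19],[47,0]]
[[0,15],[18,0],[22,18],[28,0],[42,19],[47,0]]
[[0,15],[18,0],[22,18],[28,0],[34,1],[42,19],[47,0]]
[[0,15],[18,0],[22,18],[28,0],[34,1],[42,19],[47,0]]
[[0,15],[18,0],[22,18],[28,0],[32,19],[38,1],[42,19],[47,0]]
[[0,15],[18,11],[22,18],[28,0],[32,19],[38,1],[42,19],[47,0]]
[[0,15],[18,11],[22,18],[28,0],[32,19],[38,1],[40,4],[42,19],[47,0]]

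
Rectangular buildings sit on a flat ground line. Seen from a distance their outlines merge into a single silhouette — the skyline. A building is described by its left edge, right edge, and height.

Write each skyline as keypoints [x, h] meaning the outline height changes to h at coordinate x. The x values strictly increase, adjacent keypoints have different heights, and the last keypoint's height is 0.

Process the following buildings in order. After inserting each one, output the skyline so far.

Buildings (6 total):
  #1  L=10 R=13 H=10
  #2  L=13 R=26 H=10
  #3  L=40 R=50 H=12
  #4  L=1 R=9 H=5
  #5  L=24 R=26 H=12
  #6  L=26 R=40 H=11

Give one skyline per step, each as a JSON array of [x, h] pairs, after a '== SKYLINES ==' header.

== SKYLINES ==
[[10,10],[13,0]]
[[10,10],[26,0]]
[[10,10],[26,0],[40,12],[50,0]]
[[1,5],[9,0],[10,10],[26,0],[40,12],[50,0]]
[[1,5],[9,0],[10,10],[24,12],[26,0],[40,12],[50,0]]
[[1,5],[9,0],[10,10],[24,12],[26,11],[40,12],[50,0]]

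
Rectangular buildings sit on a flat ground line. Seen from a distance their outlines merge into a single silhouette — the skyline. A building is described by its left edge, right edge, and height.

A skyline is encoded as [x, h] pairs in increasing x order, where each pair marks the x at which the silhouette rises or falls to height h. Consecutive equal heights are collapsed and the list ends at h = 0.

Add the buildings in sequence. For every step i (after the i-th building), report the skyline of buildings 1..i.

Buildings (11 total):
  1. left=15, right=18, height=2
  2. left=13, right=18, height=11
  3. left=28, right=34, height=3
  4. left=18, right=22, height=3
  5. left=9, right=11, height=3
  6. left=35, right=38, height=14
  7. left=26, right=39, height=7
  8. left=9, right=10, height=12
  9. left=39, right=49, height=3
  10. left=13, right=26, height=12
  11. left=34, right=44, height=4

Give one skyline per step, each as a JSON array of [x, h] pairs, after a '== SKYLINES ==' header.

== SKYLINES ==
[[15,2],[18,0]]
[[13,11],[18,0]]
[[13,11],[18,0],[28,3],[34,0]]
[[13,11],[18,3],[22,0],[28,3],[34,0]]
[[9,3],[11,0],[13,11],[18,3],[22,0],[28,3],[34,0]]
[[9,3],[11,0],[13,11],[18,3],[22,0],[28,3],[34,0],[35,14],[38,0]]
[[9,3],[11,0],[13,11],[18,3],[22,0],[26,7],[35,14],[38,7],[39,0]]
[[9,12],[10,3],[11,0],[13,11],[18,3],[22,0],[26,7],[35,14],[38,7],[39,0]]
[[9,12],[10,3],[11,0],[13,11],[18,3],[22,0],[26,7],[35,14],[38,7],[39,3],[49,0]]
[[9,12],[10,3],[11,0],[13,12],[26,7],[35,14],[38,7],[39,3],[49,0]]
[[9,12],[10,3],[11,0],[13,12],[26,7],[35,14],[38,7],[39,4],[44,3],[49,0]]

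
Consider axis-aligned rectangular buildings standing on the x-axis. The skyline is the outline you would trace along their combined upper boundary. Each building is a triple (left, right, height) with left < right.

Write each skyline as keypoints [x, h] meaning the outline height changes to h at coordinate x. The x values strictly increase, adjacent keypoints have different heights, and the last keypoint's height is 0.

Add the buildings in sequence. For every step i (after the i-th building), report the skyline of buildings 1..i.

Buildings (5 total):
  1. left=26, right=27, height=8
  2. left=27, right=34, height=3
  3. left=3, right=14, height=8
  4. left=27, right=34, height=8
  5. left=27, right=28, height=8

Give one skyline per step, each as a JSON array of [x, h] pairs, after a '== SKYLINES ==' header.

== SKYLINES ==
[[26,8],[27,0]]
[[26,8],[27,3],[34,0]]
[[3,8],[14,0],[26,8],[27,3],[34,0]]
[[3,8],[14,0],[26,8],[34,0]]
[[3,8],[14,0],[26,8],[34,0]]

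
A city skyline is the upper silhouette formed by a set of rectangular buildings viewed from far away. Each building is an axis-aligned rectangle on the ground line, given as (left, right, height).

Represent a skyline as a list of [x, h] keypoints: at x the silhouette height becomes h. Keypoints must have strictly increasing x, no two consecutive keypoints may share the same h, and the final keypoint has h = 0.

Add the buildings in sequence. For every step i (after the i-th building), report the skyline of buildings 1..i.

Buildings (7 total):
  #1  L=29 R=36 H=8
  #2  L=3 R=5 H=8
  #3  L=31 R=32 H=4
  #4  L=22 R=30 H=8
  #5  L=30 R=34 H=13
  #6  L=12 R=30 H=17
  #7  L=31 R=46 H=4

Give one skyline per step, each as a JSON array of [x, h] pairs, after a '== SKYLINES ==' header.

== SKYLINES ==
[[29,8],[36,0]]
[[3,8],[5,0],[29,8],[36,0]]
[[3,8],[5,0],[29,8],[36,0]]
[[3,8],[5,0],[22,8],[36,0]]
[[3,8],[5,0],[22,8],[30,13],[34,8],[36,0]]
[[3,8],[5,0],[12,17],[30,13],[34,8],[36,0]]
[[3,8],[5,0],[12,17],[30,13],[34,8],[36,4],[46,0]]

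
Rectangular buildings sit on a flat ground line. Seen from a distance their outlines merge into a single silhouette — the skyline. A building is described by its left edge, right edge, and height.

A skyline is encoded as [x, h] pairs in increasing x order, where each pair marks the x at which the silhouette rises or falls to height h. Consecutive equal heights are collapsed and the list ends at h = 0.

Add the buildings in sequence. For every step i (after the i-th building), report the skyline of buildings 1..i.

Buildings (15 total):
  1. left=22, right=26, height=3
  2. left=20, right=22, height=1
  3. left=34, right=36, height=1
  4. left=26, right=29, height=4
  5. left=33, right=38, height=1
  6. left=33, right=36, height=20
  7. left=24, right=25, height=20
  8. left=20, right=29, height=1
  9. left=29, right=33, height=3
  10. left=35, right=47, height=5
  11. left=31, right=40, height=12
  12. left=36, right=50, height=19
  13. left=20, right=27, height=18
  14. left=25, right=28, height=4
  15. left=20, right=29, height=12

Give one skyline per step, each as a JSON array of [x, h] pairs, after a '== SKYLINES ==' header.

== SKYLINES ==
[[22,3],[26,0]]
[[20,1],[22,3],[26,0]]
[[20,1],[22,3],[26,0],[34,1],[36,0]]
[[20,1],[22,3],[26,4],[29,0],[34,1],[36,0]]
[[20,1],[22,3],[26,4],[29,0],[33,1],[38,0]]
[[20,1],[22,3],[26,4],[29,0],[33,20],[36,1],[38,0]]
[[20,1],[22,3],[24,20],[25,3],[26,4],[29,0],[33,20],[36,1],[38,0]]
[[20,1],[22,3],[24,20],[25,3],[26,4],[29,0],[33,20],[36,1],[38,0]]
[[20,1],[22,3],[24,20],[25,3],[26,4],[29,3],[33,20],[36,1],[38,0]]
[[20,1],[22,3],[24,20],[25,3],[26,4],[29,3],[33,20],[36,5],[47,0]]
[[20,1],[22,3],[24,20],[25,3],[26,4],[29,3],[31,12],[33,20],[36,12],[40,5],[47,0]]
[[20,1],[22,3],[24,20],[25,3],[26,4],[29,3],[31,12],[33,20],[36,19],[50,0]]
[[20,18],[24,20],[25,18],[27,4],[29,3],[31,12],[33,20],[36,19],[50,0]]
[[20,18],[24,20],[25,18],[27,4],[29,3],[31,12],[33,20],[36,19],[50,0]]
[[20,18],[24,20],[25,18],[27,12],[29,3],[31,12],[33,20],[36,19],[50,0]]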